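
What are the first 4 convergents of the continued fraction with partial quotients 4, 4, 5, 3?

Using the convergent recurrence p_i = a_i*p_{i-1} + p_{i-2}, q_i = a_i*q_{i-1} + q_{i-2} with p_{-2}=0, p_{-1}=1, q_{-2}=1, q_{-1}=0:
  i=0: a_0=4, p_0 = 4*1 + 0 = 4, q_0 = 4*0 + 1 = 1.
  i=1: a_1=4, p_1 = 4*4 + 1 = 17, q_1 = 4*1 + 0 = 4.
  i=2: a_2=5, p_2 = 5*17 + 4 = 89, q_2 = 5*4 + 1 = 21.
  i=3: a_3=3, p_3 = 3*89 + 17 = 284, q_3 = 3*21 + 4 = 67.

4/1, 17/4, 89/21, 284/67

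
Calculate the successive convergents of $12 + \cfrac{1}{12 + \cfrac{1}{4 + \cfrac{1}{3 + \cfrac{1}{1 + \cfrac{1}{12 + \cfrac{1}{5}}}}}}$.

12/1, 145/12, 592/49, 1921/159, 2513/208, 32077/2655, 162898/13483

Using the convergent recurrence p_i = a_i*p_{i-1} + p_{i-2}, q_i = a_i*q_{i-1} + q_{i-2} with p_{-2}=0, p_{-1}=1, q_{-2}=1, q_{-1}=0:
  i=0: a_0=12, p_0 = 12*1 + 0 = 12, q_0 = 12*0 + 1 = 1.
  i=1: a_1=12, p_1 = 12*12 + 1 = 145, q_1 = 12*1 + 0 = 12.
  i=2: a_2=4, p_2 = 4*145 + 12 = 592, q_2 = 4*12 + 1 = 49.
  i=3: a_3=3, p_3 = 3*592 + 145 = 1921, q_3 = 3*49 + 12 = 159.
  i=4: a_4=1, p_4 = 1*1921 + 592 = 2513, q_4 = 1*159 + 49 = 208.
  i=5: a_5=12, p_5 = 12*2513 + 1921 = 32077, q_5 = 12*208 + 159 = 2655.
  i=6: a_6=5, p_6 = 5*32077 + 2513 = 162898, q_6 = 5*2655 + 208 = 13483.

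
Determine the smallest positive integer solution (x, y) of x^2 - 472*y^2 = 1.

First expand sqrt(472) as a continued fraction. With x_i = (sqrt(472) + m_i)/d_i and (m_0, d_0) = (0, 1): a_0 = floor(sqrt(472)) = 21, since 21^2 = 441 <= 472 < 484 = 22^2.
Iterate m_{i+1} = d_i*a_i - m_i, d_{i+1} = (472 - m_{i+1}^2)/d_i, a_{i+1} = floor((a_0 + m_{i+1})/d_{i+1}):
  m_1 = 1*21 - 0 = 21, d_1 = (472 - 21^2)/1 = 31/1 = 31, a_1 = floor((21 + 21)/31) = 1.
  m_2 = 31*1 - 21 = 10, d_2 = (472 - 10^2)/31 = 372/31 = 12, a_2 = floor((21 + 10)/12) = 2.
  m_3 = 12*2 - 10 = 14, d_3 = (472 - 14^2)/12 = 276/12 = 23, a_3 = floor((21 + 14)/23) = 1.
  m_4 = 23*1 - 14 = 9, d_4 = (472 - 9^2)/23 = 391/23 = 17, a_4 = floor((21 + 9)/17) = 1.
  m_5 = 17*1 - 9 = 8, d_5 = (472 - 8^2)/17 = 408/17 = 24, a_5 = floor((21 + 8)/24) = 1.
  m_6 = 24*1 - 8 = 16, d_6 = (472 - 16^2)/24 = 216/24 = 9, a_6 = floor((21 + 16)/9) = 4.
  m_7 = 9*4 - 16 = 20, d_7 = (472 - 20^2)/9 = 72/9 = 8, a_7 = floor((21 + 20)/8) = 5.
  m_8 = 8*5 - 20 = 20, d_8 = (472 - 20^2)/8 = 72/8 = 9, a_8 = floor((21 + 20)/9) = 4.
  m_9 = 9*4 - 20 = 16, d_9 = (472 - 16^2)/9 = 216/9 = 24, a_9 = floor((21 + 16)/24) = 1.
  m_10 = 24*1 - 16 = 8, d_10 = (472 - 8^2)/24 = 408/24 = 17, a_10 = floor((21 + 8)/17) = 1.
  m_11 = 17*1 - 8 = 9, d_11 = (472 - 9^2)/17 = 391/17 = 23, a_11 = floor((21 + 9)/23) = 1.
  m_12 = 23*1 - 9 = 14, d_12 = (472 - 14^2)/23 = 276/23 = 12, a_12 = floor((21 + 14)/12) = 2.
  m_13 = 12*2 - 14 = 10, d_13 = (472 - 10^2)/12 = 372/12 = 31, a_13 = floor((21 + 10)/31) = 1.
  m_14 = 31*1 - 10 = 21, d_14 = (472 - 21^2)/31 = 31/31 = 1, a_14 = floor((21 + 21)/1) = 42.
  m_15 = 1*42 - 21 = 21, d_15 = (472 - 21^2)/1 = 31/1 = 31: (m_15, d_15) = (m_1, d_1) = (21, 31), so from here the quotients repeat a_1, ..., a_14; the period length is 14.
So sqrt(472) = [21; (1, 2, 1, 1, 1, 4, 5, 4, 1, 1, 1, 2, 1, 42)] with period length k = 14.
k is even, so the fundamental solution of x^2 - 472y^2 = 1 is (p_{k-1}, q_{k-1}) = (p_13, q_13); compute convergents through index 13.
Convergents (p_i = a_i*p_{i-1} + p_{i-2}, q_i = a_i*q_{i-1} + q_{i-2} with p_{-2}=0, p_{-1}=1, q_{-2}=1, q_{-1}=0):
  i=0: a_0=21, p_0 = 21*1 + 0 = 21, q_0 = 21*0 + 1 = 1.
  i=1: a_1=1, p_1 = 1*21 + 1 = 22, q_1 = 1*1 + 0 = 1.
  i=2: a_2=2, p_2 = 2*22 + 21 = 65, q_2 = 2*1 + 1 = 3.
  i=3: a_3=1, p_3 = 1*65 + 22 = 87, q_3 = 1*3 + 1 = 4.
  i=4: a_4=1, p_4 = 1*87 + 65 = 152, q_4 = 1*4 + 3 = 7.
  i=5: a_5=1, p_5 = 1*152 + 87 = 239, q_5 = 1*7 + 4 = 11.
  i=6: a_6=4, p_6 = 4*239 + 152 = 1108, q_6 = 4*11 + 7 = 51.
  i=7: a_7=5, p_7 = 5*1108 + 239 = 5779, q_7 = 5*51 + 11 = 266.
  i=8: a_8=4, p_8 = 4*5779 + 1108 = 24224, q_8 = 4*266 + 51 = 1115.
  i=9: a_9=1, p_9 = 1*24224 + 5779 = 30003, q_9 = 1*1115 + 266 = 1381.
  i=10: a_10=1, p_10 = 1*30003 + 24224 = 54227, q_10 = 1*1381 + 1115 = 2496.
  i=11: a_11=1, p_11 = 1*54227 + 30003 = 84230, q_11 = 1*2496 + 1381 = 3877.
  i=12: a_12=2, p_12 = 2*84230 + 54227 = 222687, q_12 = 2*3877 + 2496 = 10250.
  i=13: a_13=1, p_13 = 1*222687 + 84230 = 306917, q_13 = 1*10250 + 3877 = 14127.
Check: 306917^2 - 472*14127^2 = 94198044889 - 94198044888 = 1, so (x, y) = (306917, 14127) solves the equation, and by the theorem it is the least positive solution.

(x, y) = (306917, 14127)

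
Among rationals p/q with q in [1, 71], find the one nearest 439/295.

Expand x = 439/295 as a continued fraction with the Euclidean algorithm:
  439 = 1*295 + 144, so a_0 = 1.
  295 = 2*144 + 7, so a_1 = 2.
  144 = 20*7 + 4, so a_2 = 20.
  7 = 1*4 + 3, so a_3 = 1.
  4 = 1*3 + 1, so a_4 = 1.
  3 = 3*1 + 0, so a_5 = 3.
so x = [1; 2, 20, 1, 1, 3].
Convergents (p_i = a_i*p_{i-1} + p_{i-2}, q_i = a_i*q_{i-1} + q_{i-2} with p_{-2}=0, p_{-1}=1, q_{-2}=1, q_{-1}=0), until the denominator exceeds 71:
  i=0: a_0=1, p_0 = 1*1 + 0 = 1, q_0 = 1*0 + 1 = 1.
  i=1: a_1=2, p_1 = 2*1 + 1 = 3, q_1 = 2*1 + 0 = 2.
  i=2: a_2=20, p_2 = 20*3 + 1 = 61, q_2 = 20*2 + 1 = 41.
  i=3: a_3=1, p_3 = 1*61 + 3 = 64, q_3 = 1*41 + 2 = 43.
  i=4: a_4=1, p_4 = 1*64 + 61 = 125, q_4 = 1*43 + 41 = 84.
q_4 = 84 > 71, so the last convergent with denominator <= 71 is p_3/q_3 = 64/43.
The closest fraction with denominator <= 71 is either p_3/q_3 or the intermediate fraction (k*p_3 + p_2)/(k*q_3 + q_2) with the largest k >= 1 whose denominator stays <= 71; these approach x as k grows, and every other convergent or intermediate fraction in range is farther away.
Largest k: floor((71 - q_2)/q_3) = floor((71 - 41)/43) = 0.
Since k = 0, no intermediate fraction beyond p_3/q_3 has denominator <= 71, so the convergent 64/43 is the closest (its error is |439*43 - 64*295|/(295*43) = 3/12685).

64/43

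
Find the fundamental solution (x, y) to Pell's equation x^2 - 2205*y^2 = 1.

First expand sqrt(2205) as a continued fraction. With x_i = (sqrt(2205) + m_i)/d_i and (m_0, d_0) = (0, 1): a_0 = floor(sqrt(2205)) = 46, since 46^2 = 2116 <= 2205 < 2209 = 47^2.
Iterate m_{i+1} = d_i*a_i - m_i, d_{i+1} = (2205 - m_{i+1}^2)/d_i, a_{i+1} = floor((a_0 + m_{i+1})/d_{i+1}):
  m_1 = 1*46 - 0 = 46, d_1 = (2205 - 46^2)/1 = 89/1 = 89, a_1 = floor((46 + 46)/89) = 1.
  m_2 = 89*1 - 46 = 43, d_2 = (2205 - 43^2)/89 = 356/89 = 4, a_2 = floor((46 + 43)/4) = 22.
  m_3 = 4*22 - 43 = 45, d_3 = (2205 - 45^2)/4 = 180/4 = 45, a_3 = floor((46 + 45)/45) = 2.
  m_4 = 45*2 - 45 = 45, d_4 = (2205 - 45^2)/45 = 180/45 = 4, a_4 = floor((46 + 45)/4) = 22.
  m_5 = 4*22 - 45 = 43, d_5 = (2205 - 43^2)/4 = 356/4 = 89, a_5 = floor((46 + 43)/89) = 1.
  m_6 = 89*1 - 43 = 46, d_6 = (2205 - 46^2)/89 = 89/89 = 1, a_6 = floor((46 + 46)/1) = 92.
  m_7 = 1*92 - 46 = 46, d_7 = (2205 - 46^2)/1 = 89/1 = 89: (m_7, d_7) = (m_1, d_1) = (46, 89), so from here the quotients repeat a_1, ..., a_6; the period length is 6.
So sqrt(2205) = [46; (1, 22, 2, 22, 1, 92)] with period length k = 6.
k is even, so the fundamental solution of x^2 - 2205y^2 = 1 is (p_{k-1}, q_{k-1}) = (p_5, q_5); compute convergents through index 5.
Convergents (p_i = a_i*p_{i-1} + p_{i-2}, q_i = a_i*q_{i-1} + q_{i-2} with p_{-2}=0, p_{-1}=1, q_{-2}=1, q_{-1}=0):
  i=0: a_0=46, p_0 = 46*1 + 0 = 46, q_0 = 46*0 + 1 = 1.
  i=1: a_1=1, p_1 = 1*46 + 1 = 47, q_1 = 1*1 + 0 = 1.
  i=2: a_2=22, p_2 = 22*47 + 46 = 1080, q_2 = 22*1 + 1 = 23.
  i=3: a_3=2, p_3 = 2*1080 + 47 = 2207, q_3 = 2*23 + 1 = 47.
  i=4: a_4=22, p_4 = 22*2207 + 1080 = 49634, q_4 = 22*47 + 23 = 1057.
  i=5: a_5=1, p_5 = 1*49634 + 2207 = 51841, q_5 = 1*1057 + 47 = 1104.
Check: 51841^2 - 2205*1104^2 = 2687489281 - 2687489280 = 1, so (x, y) = (51841, 1104) solves the equation, and by the theorem it is the least positive solution.

(x, y) = (51841, 1104)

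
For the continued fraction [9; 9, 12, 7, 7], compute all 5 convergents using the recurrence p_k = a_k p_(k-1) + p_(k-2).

Using the convergent recurrence p_i = a_i*p_{i-1} + p_{i-2}, q_i = a_i*q_{i-1} + q_{i-2} with p_{-2}=0, p_{-1}=1, q_{-2}=1, q_{-1}=0:
  i=0: a_0=9, p_0 = 9*1 + 0 = 9, q_0 = 9*0 + 1 = 1.
  i=1: a_1=9, p_1 = 9*9 + 1 = 82, q_1 = 9*1 + 0 = 9.
  i=2: a_2=12, p_2 = 12*82 + 9 = 993, q_2 = 12*9 + 1 = 109.
  i=3: a_3=7, p_3 = 7*993 + 82 = 7033, q_3 = 7*109 + 9 = 772.
  i=4: a_4=7, p_4 = 7*7033 + 993 = 50224, q_4 = 7*772 + 109 = 5513.

9/1, 82/9, 993/109, 7033/772, 50224/5513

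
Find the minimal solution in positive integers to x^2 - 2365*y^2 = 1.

(x, y) = (155231, 3192)

First expand sqrt(2365) as a continued fraction. With x_i = (sqrt(2365) + m_i)/d_i and (m_0, d_0) = (0, 1): a_0 = floor(sqrt(2365)) = 48, since 48^2 = 2304 <= 2365 < 2401 = 49^2.
Iterate m_{i+1} = d_i*a_i - m_i, d_{i+1} = (2365 - m_{i+1}^2)/d_i, a_{i+1} = floor((a_0 + m_{i+1})/d_{i+1}):
  m_1 = 1*48 - 0 = 48, d_1 = (2365 - 48^2)/1 = 61/1 = 61, a_1 = floor((48 + 48)/61) = 1.
  m_2 = 61*1 - 48 = 13, d_2 = (2365 - 13^2)/61 = 2196/61 = 36, a_2 = floor((48 + 13)/36) = 1.
  m_3 = 36*1 - 13 = 23, d_3 = (2365 - 23^2)/36 = 1836/36 = 51, a_3 = floor((48 + 23)/51) = 1.
  m_4 = 51*1 - 23 = 28, d_4 = (2365 - 28^2)/51 = 1581/51 = 31, a_4 = floor((48 + 28)/31) = 2.
  m_5 = 31*2 - 28 = 34, d_5 = (2365 - 34^2)/31 = 1209/31 = 39, a_5 = floor((48 + 34)/39) = 2.
  m_6 = 39*2 - 34 = 44, d_6 = (2365 - 44^2)/39 = 429/39 = 11, a_6 = floor((48 + 44)/11) = 8.
  m_7 = 11*8 - 44 = 44, d_7 = (2365 - 44^2)/11 = 429/11 = 39, a_7 = floor((48 + 44)/39) = 2.
  m_8 = 39*2 - 44 = 34, d_8 = (2365 - 34^2)/39 = 1209/39 = 31, a_8 = floor((48 + 34)/31) = 2.
  m_9 = 31*2 - 34 = 28, d_9 = (2365 - 28^2)/31 = 1581/31 = 51, a_9 = floor((48 + 28)/51) = 1.
  m_10 = 51*1 - 28 = 23, d_10 = (2365 - 23^2)/51 = 1836/51 = 36, a_10 = floor((48 + 23)/36) = 1.
  m_11 = 36*1 - 23 = 13, d_11 = (2365 - 13^2)/36 = 2196/36 = 61, a_11 = floor((48 + 13)/61) = 1.
  m_12 = 61*1 - 13 = 48, d_12 = (2365 - 48^2)/61 = 61/61 = 1, a_12 = floor((48 + 48)/1) = 96.
  m_13 = 1*96 - 48 = 48, d_13 = (2365 - 48^2)/1 = 61/1 = 61: (m_13, d_13) = (m_1, d_1) = (48, 61), so from here the quotients repeat a_1, ..., a_12; the period length is 12.
So sqrt(2365) = [48; (1, 1, 1, 2, 2, 8, 2, 2, 1, 1, 1, 96)] with period length k = 12.
k is even, so the fundamental solution of x^2 - 2365y^2 = 1 is (p_{k-1}, q_{k-1}) = (p_11, q_11); compute convergents through index 11.
Convergents (p_i = a_i*p_{i-1} + p_{i-2}, q_i = a_i*q_{i-1} + q_{i-2} with p_{-2}=0, p_{-1}=1, q_{-2}=1, q_{-1}=0):
  i=0: a_0=48, p_0 = 48*1 + 0 = 48, q_0 = 48*0 + 1 = 1.
  i=1: a_1=1, p_1 = 1*48 + 1 = 49, q_1 = 1*1 + 0 = 1.
  i=2: a_2=1, p_2 = 1*49 + 48 = 97, q_2 = 1*1 + 1 = 2.
  i=3: a_3=1, p_3 = 1*97 + 49 = 146, q_3 = 1*2 + 1 = 3.
  i=4: a_4=2, p_4 = 2*146 + 97 = 389, q_4 = 2*3 + 2 = 8.
  i=5: a_5=2, p_5 = 2*389 + 146 = 924, q_5 = 2*8 + 3 = 19.
  i=6: a_6=8, p_6 = 8*924 + 389 = 7781, q_6 = 8*19 + 8 = 160.
  i=7: a_7=2, p_7 = 2*7781 + 924 = 16486, q_7 = 2*160 + 19 = 339.
  i=8: a_8=2, p_8 = 2*16486 + 7781 = 40753, q_8 = 2*339 + 160 = 838.
  i=9: a_9=1, p_9 = 1*40753 + 16486 = 57239, q_9 = 1*838 + 339 = 1177.
  i=10: a_10=1, p_10 = 1*57239 + 40753 = 97992, q_10 = 1*1177 + 838 = 2015.
  i=11: a_11=1, p_11 = 1*97992 + 57239 = 155231, q_11 = 1*2015 + 1177 = 3192.
Check: 155231^2 - 2365*3192^2 = 24096663361 - 24096663360 = 1, so (x, y) = (155231, 3192) solves the equation, and by the theorem it is the least positive solution.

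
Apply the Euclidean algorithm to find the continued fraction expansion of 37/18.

[2; 18]

Run the Euclidean algorithm on 37 and 18; the successive quotients are the partial quotients a_0, a_1, ... (each step inverts the fractional part left over by the previous one):
  37 = 2*18 + 1, so a_0 = 2.
  18 = 18*1 + 0, so a_1 = 18.
The remainder reaches 0 after 2 divisions, so the expansion has 2 partial quotients, read off in order.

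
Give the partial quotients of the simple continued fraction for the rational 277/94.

Run the Euclidean algorithm on 277 and 94; the successive quotients are the partial quotients a_0, a_1, ... (each step inverts the fractional part left over by the previous one):
  277 = 2*94 + 89, so a_0 = 2.
  94 = 1*89 + 5, so a_1 = 1.
  89 = 17*5 + 4, so a_2 = 17.
  5 = 1*4 + 1, so a_3 = 1.
  4 = 4*1 + 0, so a_4 = 4.
The remainder reaches 0 after 5 divisions, so the expansion has 5 partial quotients, read off in order.

[2; 1, 17, 1, 4]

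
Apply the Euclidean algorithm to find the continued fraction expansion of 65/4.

[16; 4]

Run the Euclidean algorithm on 65 and 4; the successive quotients are the partial quotients a_0, a_1, ... (each step inverts the fractional part left over by the previous one):
  65 = 16*4 + 1, so a_0 = 16.
  4 = 4*1 + 0, so a_1 = 4.
The remainder reaches 0 after 2 divisions, so the expansion has 2 partial quotients, read off in order.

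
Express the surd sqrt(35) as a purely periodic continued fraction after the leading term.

[5; (1, 10)]

Write x_i = (sqrt(35) + m_i)/d_i with (m_0, d_0) = (0, 1). a_0 = floor(sqrt(35)) = 5, since 5^2 = 25 <= 35 < 36 = 6^2.
Iterate m_{i+1} = d_i*a_i - m_i, d_{i+1} = (35 - m_{i+1}^2)/d_i, a_{i+1} = floor((a_0 + m_{i+1})/d_{i+1}):
  m_1 = 1*5 - 0 = 5, d_1 = (35 - 5^2)/1 = 10/1 = 10, a_1 = floor((5 + 5)/10) = 1.
  m_2 = 10*1 - 5 = 5, d_2 = (35 - 5^2)/10 = 10/10 = 1, a_2 = floor((5 + 5)/1) = 10.
  m_3 = 1*10 - 5 = 5, d_3 = (35 - 5^2)/1 = 10/1 = 10: (m_3, d_3) = (m_1, d_1) = (5, 10), so from here the quotients repeat a_1, a_2; the period length is 2.
Hence the expansion of sqrt(35) is a_0 = 5 followed by the repeating block 1, 10 (period 2).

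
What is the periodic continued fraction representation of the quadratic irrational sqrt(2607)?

[51; (17, 102)]

Write x_i = (sqrt(2607) + m_i)/d_i with (m_0, d_0) = (0, 1). a_0 = floor(sqrt(2607)) = 51, since 51^2 = 2601 <= 2607 < 2704 = 52^2.
Iterate m_{i+1} = d_i*a_i - m_i, d_{i+1} = (2607 - m_{i+1}^2)/d_i, a_{i+1} = floor((a_0 + m_{i+1})/d_{i+1}):
  m_1 = 1*51 - 0 = 51, d_1 = (2607 - 51^2)/1 = 6/1 = 6, a_1 = floor((51 + 51)/6) = 17.
  m_2 = 6*17 - 51 = 51, d_2 = (2607 - 51^2)/6 = 6/6 = 1, a_2 = floor((51 + 51)/1) = 102.
  m_3 = 1*102 - 51 = 51, d_3 = (2607 - 51^2)/1 = 6/1 = 6: (m_3, d_3) = (m_1, d_1) = (51, 6), so from here the quotients repeat a_1, a_2; the period length is 2.
Hence the expansion of sqrt(2607) is a_0 = 51 followed by the repeating block 17, 102 (period 2).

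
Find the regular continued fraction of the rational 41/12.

[3; 2, 2, 2]

Run the Euclidean algorithm on 41 and 12; the successive quotients are the partial quotients a_0, a_1, ... (each step inverts the fractional part left over by the previous one):
  41 = 3*12 + 5, so a_0 = 3.
  12 = 2*5 + 2, so a_1 = 2.
  5 = 2*2 + 1, so a_2 = 2.
  2 = 2*1 + 0, so a_3 = 2.
The remainder reaches 0 after 4 divisions, so the expansion has 4 partial quotients, read off in order.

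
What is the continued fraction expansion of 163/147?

[1; 9, 5, 3]

Run the Euclidean algorithm on 163 and 147; the successive quotients are the partial quotients a_0, a_1, ... (each step inverts the fractional part left over by the previous one):
  163 = 1*147 + 16, so a_0 = 1.
  147 = 9*16 + 3, so a_1 = 9.
  16 = 5*3 + 1, so a_2 = 5.
  3 = 3*1 + 0, so a_3 = 3.
The remainder reaches 0 after 4 divisions, so the expansion has 4 partial quotients, read off in order.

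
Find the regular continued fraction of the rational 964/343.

Run the Euclidean algorithm on 964 and 343; the successive quotients are the partial quotients a_0, a_1, ... (each step inverts the fractional part left over by the previous one):
  964 = 2*343 + 278, so a_0 = 2.
  343 = 1*278 + 65, so a_1 = 1.
  278 = 4*65 + 18, so a_2 = 4.
  65 = 3*18 + 11, so a_3 = 3.
  18 = 1*11 + 7, so a_4 = 1.
  11 = 1*7 + 4, so a_5 = 1.
  7 = 1*4 + 3, so a_6 = 1.
  4 = 1*3 + 1, so a_7 = 1.
  3 = 3*1 + 0, so a_8 = 3.
The remainder reaches 0 after 9 divisions, so the expansion has 9 partial quotients, read off in order.

[2; 1, 4, 3, 1, 1, 1, 1, 3]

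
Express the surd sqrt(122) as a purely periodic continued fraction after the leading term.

[11; (22)]

Write x_i = (sqrt(122) + m_i)/d_i with (m_0, d_0) = (0, 1). a_0 = floor(sqrt(122)) = 11, since 11^2 = 121 <= 122 < 144 = 12^2.
Iterate m_{i+1} = d_i*a_i - m_i, d_{i+1} = (122 - m_{i+1}^2)/d_i, a_{i+1} = floor((a_0 + m_{i+1})/d_{i+1}):
  m_1 = 1*11 - 0 = 11, d_1 = (122 - 11^2)/1 = 1/1 = 1, a_1 = floor((11 + 11)/1) = 22.
  m_2 = 1*22 - 11 = 11, d_2 = (122 - 11^2)/1 = 1/1 = 1: (m_2, d_2) = (m_1, d_1) = (11, 1), so from here the quotient a_1 repeats; the period length is 1.
Hence the expansion of sqrt(122) is a_0 = 11 followed by the repeating block 22 (period 1).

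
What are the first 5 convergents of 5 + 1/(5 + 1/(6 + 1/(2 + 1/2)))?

5/1, 26/5, 161/31, 348/67, 857/165

Using the convergent recurrence p_i = a_i*p_{i-1} + p_{i-2}, q_i = a_i*q_{i-1} + q_{i-2} with p_{-2}=0, p_{-1}=1, q_{-2}=1, q_{-1}=0:
  i=0: a_0=5, p_0 = 5*1 + 0 = 5, q_0 = 5*0 + 1 = 1.
  i=1: a_1=5, p_1 = 5*5 + 1 = 26, q_1 = 5*1 + 0 = 5.
  i=2: a_2=6, p_2 = 6*26 + 5 = 161, q_2 = 6*5 + 1 = 31.
  i=3: a_3=2, p_3 = 2*161 + 26 = 348, q_3 = 2*31 + 5 = 67.
  i=4: a_4=2, p_4 = 2*348 + 161 = 857, q_4 = 2*67 + 31 = 165.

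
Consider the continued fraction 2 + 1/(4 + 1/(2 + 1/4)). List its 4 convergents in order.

2/1, 9/4, 20/9, 89/40

Using the convergent recurrence p_i = a_i*p_{i-1} + p_{i-2}, q_i = a_i*q_{i-1} + q_{i-2} with p_{-2}=0, p_{-1}=1, q_{-2}=1, q_{-1}=0:
  i=0: a_0=2, p_0 = 2*1 + 0 = 2, q_0 = 2*0 + 1 = 1.
  i=1: a_1=4, p_1 = 4*2 + 1 = 9, q_1 = 4*1 + 0 = 4.
  i=2: a_2=2, p_2 = 2*9 + 2 = 20, q_2 = 2*4 + 1 = 9.
  i=3: a_3=4, p_3 = 4*20 + 9 = 89, q_3 = 4*9 + 4 = 40.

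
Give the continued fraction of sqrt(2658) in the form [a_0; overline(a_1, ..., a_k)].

[51; overline(1, 1, 3, 1, 50, 1, 3, 1, 1, 102)]

Write x_i = (sqrt(2658) + m_i)/d_i with (m_0, d_0) = (0, 1). a_0 = floor(sqrt(2658)) = 51, since 51^2 = 2601 <= 2658 < 2704 = 52^2.
Iterate m_{i+1} = d_i*a_i - m_i, d_{i+1} = (2658 - m_{i+1}^2)/d_i, a_{i+1} = floor((a_0 + m_{i+1})/d_{i+1}):
  m_1 = 1*51 - 0 = 51, d_1 = (2658 - 51^2)/1 = 57/1 = 57, a_1 = floor((51 + 51)/57) = 1.
  m_2 = 57*1 - 51 = 6, d_2 = (2658 - 6^2)/57 = 2622/57 = 46, a_2 = floor((51 + 6)/46) = 1.
  m_3 = 46*1 - 6 = 40, d_3 = (2658 - 40^2)/46 = 1058/46 = 23, a_3 = floor((51 + 40)/23) = 3.
  m_4 = 23*3 - 40 = 29, d_4 = (2658 - 29^2)/23 = 1817/23 = 79, a_4 = floor((51 + 29)/79) = 1.
  m_5 = 79*1 - 29 = 50, d_5 = (2658 - 50^2)/79 = 158/79 = 2, a_5 = floor((51 + 50)/2) = 50.
  m_6 = 2*50 - 50 = 50, d_6 = (2658 - 50^2)/2 = 158/2 = 79, a_6 = floor((51 + 50)/79) = 1.
  m_7 = 79*1 - 50 = 29, d_7 = (2658 - 29^2)/79 = 1817/79 = 23, a_7 = floor((51 + 29)/23) = 3.
  m_8 = 23*3 - 29 = 40, d_8 = (2658 - 40^2)/23 = 1058/23 = 46, a_8 = floor((51 + 40)/46) = 1.
  m_9 = 46*1 - 40 = 6, d_9 = (2658 - 6^2)/46 = 2622/46 = 57, a_9 = floor((51 + 6)/57) = 1.
  m_10 = 57*1 - 6 = 51, d_10 = (2658 - 51^2)/57 = 57/57 = 1, a_10 = floor((51 + 51)/1) = 102.
  m_11 = 1*102 - 51 = 51, d_11 = (2658 - 51^2)/1 = 57/1 = 57: (m_11, d_11) = (m_1, d_1) = (51, 57), so from here the quotients repeat a_1, ..., a_10; the period length is 10.
Hence the expansion of sqrt(2658) is a_0 = 51 followed by the repeating block 1, 1, 3, 1, 50, 1, 3, 1, 1, 102 (period 10).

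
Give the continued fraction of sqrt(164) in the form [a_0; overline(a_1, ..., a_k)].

Write x_i = (sqrt(164) + m_i)/d_i with (m_0, d_0) = (0, 1). a_0 = floor(sqrt(164)) = 12, since 12^2 = 144 <= 164 < 169 = 13^2.
Iterate m_{i+1} = d_i*a_i - m_i, d_{i+1} = (164 - m_{i+1}^2)/d_i, a_{i+1} = floor((a_0 + m_{i+1})/d_{i+1}):
  m_1 = 1*12 - 0 = 12, d_1 = (164 - 12^2)/1 = 20/1 = 20, a_1 = floor((12 + 12)/20) = 1.
  m_2 = 20*1 - 12 = 8, d_2 = (164 - 8^2)/20 = 100/20 = 5, a_2 = floor((12 + 8)/5) = 4.
  m_3 = 5*4 - 8 = 12, d_3 = (164 - 12^2)/5 = 20/5 = 4, a_3 = floor((12 + 12)/4) = 6.
  m_4 = 4*6 - 12 = 12, d_4 = (164 - 12^2)/4 = 20/4 = 5, a_4 = floor((12 + 12)/5) = 4.
  m_5 = 5*4 - 12 = 8, d_5 = (164 - 8^2)/5 = 100/5 = 20, a_5 = floor((12 + 8)/20) = 1.
  m_6 = 20*1 - 8 = 12, d_6 = (164 - 12^2)/20 = 20/20 = 1, a_6 = floor((12 + 12)/1) = 24.
  m_7 = 1*24 - 12 = 12, d_7 = (164 - 12^2)/1 = 20/1 = 20: (m_7, d_7) = (m_1, d_1) = (12, 20), so from here the quotients repeat a_1, ..., a_6; the period length is 6.
Hence the expansion of sqrt(164) is a_0 = 12 followed by the repeating block 1, 4, 6, 4, 1, 24 (period 6).

[12; overline(1, 4, 6, 4, 1, 24)]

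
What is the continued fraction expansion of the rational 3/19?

Run the Euclidean algorithm on 3 and 19; the successive quotients are the partial quotients a_0, a_1, ... (each step inverts the fractional part left over by the previous one):
  3 = 0*19 + 3, so a_0 = 0.
  19 = 6*3 + 1, so a_1 = 6.
  3 = 3*1 + 0, so a_2 = 3.
The remainder reaches 0 after 3 divisions, so the expansion has 3 partial quotients, read off in order.

[0; 6, 3]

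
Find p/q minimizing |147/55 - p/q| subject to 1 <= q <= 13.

8/3

Expand x = 147/55 as a continued fraction with the Euclidean algorithm:
  147 = 2*55 + 37, so a_0 = 2.
  55 = 1*37 + 18, so a_1 = 1.
  37 = 2*18 + 1, so a_2 = 2.
  18 = 18*1 + 0, so a_3 = 18.
so x = [2; 1, 2, 18].
Convergents (p_i = a_i*p_{i-1} + p_{i-2}, q_i = a_i*q_{i-1} + q_{i-2} with p_{-2}=0, p_{-1}=1, q_{-2}=1, q_{-1}=0), until the denominator exceeds 13:
  i=0: a_0=2, p_0 = 2*1 + 0 = 2, q_0 = 2*0 + 1 = 1.
  i=1: a_1=1, p_1 = 1*2 + 1 = 3, q_1 = 1*1 + 0 = 1.
  i=2: a_2=2, p_2 = 2*3 + 2 = 8, q_2 = 2*1 + 1 = 3.
  i=3: a_3=18, p_3 = 18*8 + 3 = 147, q_3 = 18*3 + 1 = 55.
q_3 = 55 > 13, so the last convergent with denominator <= 13 is p_2/q_2 = 8/3.
The closest fraction with denominator <= 13 is either p_2/q_2 or the intermediate fraction (k*p_2 + p_1)/(k*q_2 + q_1) with the largest k >= 1 whose denominator stays <= 13; these approach x as k grows, and every other convergent or intermediate fraction in range is farther away.
Largest k: floor((13 - q_1)/q_2) = floor((13 - 1)/3) = 4.
That gives (4*8 + 3)/(4*3 + 1) = 35/13.
Compare the errors: |x - 8/3| = |147*3 - 8*55|/(55*3) = 1/165, and |x - 35/13| = |147*13 - 35*55|/(55*13) = 14/715.
Cross-multiplying, 1*715 = 715 < 2310 = 14*165, so 1/165 is smaller: the convergent 8/3 is closer to x than 35/13.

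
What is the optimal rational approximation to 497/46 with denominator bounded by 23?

54/5

Expand x = 497/46 as a continued fraction with the Euclidean algorithm:
  497 = 10*46 + 37, so a_0 = 10.
  46 = 1*37 + 9, so a_1 = 1.
  37 = 4*9 + 1, so a_2 = 4.
  9 = 9*1 + 0, so a_3 = 9.
so x = [10; 1, 4, 9].
Convergents (p_i = a_i*p_{i-1} + p_{i-2}, q_i = a_i*q_{i-1} + q_{i-2} with p_{-2}=0, p_{-1}=1, q_{-2}=1, q_{-1}=0), until the denominator exceeds 23:
  i=0: a_0=10, p_0 = 10*1 + 0 = 10, q_0 = 10*0 + 1 = 1.
  i=1: a_1=1, p_1 = 1*10 + 1 = 11, q_1 = 1*1 + 0 = 1.
  i=2: a_2=4, p_2 = 4*11 + 10 = 54, q_2 = 4*1 + 1 = 5.
  i=3: a_3=9, p_3 = 9*54 + 11 = 497, q_3 = 9*5 + 1 = 46.
q_3 = 46 > 23, so the last convergent with denominator <= 23 is p_2/q_2 = 54/5.
The closest fraction with denominator <= 23 is either p_2/q_2 or the intermediate fraction (k*p_2 + p_1)/(k*q_2 + q_1) with the largest k >= 1 whose denominator stays <= 23; these approach x as k grows, and every other convergent or intermediate fraction in range is farther away.
Largest k: floor((23 - q_1)/q_2) = floor((23 - 1)/5) = 4.
That gives (4*54 + 11)/(4*5 + 1) = 227/21.
Compare the errors: |x - 54/5| = |497*5 - 54*46|/(46*5) = 1/230, and |x - 227/21| = |497*21 - 227*46|/(46*21) = 5/966.
Cross-multiplying, 1*966 = 966 < 1150 = 5*230, so 1/230 is smaller: the convergent 54/5 is closer to x than 227/21.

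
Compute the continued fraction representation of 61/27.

Run the Euclidean algorithm on 61 and 27; the successive quotients are the partial quotients a_0, a_1, ... (each step inverts the fractional part left over by the previous one):
  61 = 2*27 + 7, so a_0 = 2.
  27 = 3*7 + 6, so a_1 = 3.
  7 = 1*6 + 1, so a_2 = 1.
  6 = 6*1 + 0, so a_3 = 6.
The remainder reaches 0 after 4 divisions, so the expansion has 4 partial quotients, read off in order.

[2; 3, 1, 6]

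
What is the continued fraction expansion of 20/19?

[1; 19]

Run the Euclidean algorithm on 20 and 19; the successive quotients are the partial quotients a_0, a_1, ... (each step inverts the fractional part left over by the previous one):
  20 = 1*19 + 1, so a_0 = 1.
  19 = 19*1 + 0, so a_1 = 19.
The remainder reaches 0 after 2 divisions, so the expansion has 2 partial quotients, read off in order.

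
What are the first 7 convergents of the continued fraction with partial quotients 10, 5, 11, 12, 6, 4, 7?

Using the convergent recurrence p_i = a_i*p_{i-1} + p_{i-2}, q_i = a_i*q_{i-1} + q_{i-2} with p_{-2}=0, p_{-1}=1, q_{-2}=1, q_{-1}=0:
  i=0: a_0=10, p_0 = 10*1 + 0 = 10, q_0 = 10*0 + 1 = 1.
  i=1: a_1=5, p_1 = 5*10 + 1 = 51, q_1 = 5*1 + 0 = 5.
  i=2: a_2=11, p_2 = 11*51 + 10 = 571, q_2 = 11*5 + 1 = 56.
  i=3: a_3=12, p_3 = 12*571 + 51 = 6903, q_3 = 12*56 + 5 = 677.
  i=4: a_4=6, p_4 = 6*6903 + 571 = 41989, q_4 = 6*677 + 56 = 4118.
  i=5: a_5=4, p_5 = 4*41989 + 6903 = 174859, q_5 = 4*4118 + 677 = 17149.
  i=6: a_6=7, p_6 = 7*174859 + 41989 = 1266002, q_6 = 7*17149 + 4118 = 124161.

10/1, 51/5, 571/56, 6903/677, 41989/4118, 174859/17149, 1266002/124161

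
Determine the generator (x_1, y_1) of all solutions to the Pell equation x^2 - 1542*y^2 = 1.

(x, y) = (2592101, 66010)

First expand sqrt(1542) as a continued fraction. With x_i = (sqrt(1542) + m_i)/d_i and (m_0, d_0) = (0, 1): a_0 = floor(sqrt(1542)) = 39, since 39^2 = 1521 <= 1542 < 1600 = 40^2.
Iterate m_{i+1} = d_i*a_i - m_i, d_{i+1} = (1542 - m_{i+1}^2)/d_i, a_{i+1} = floor((a_0 + m_{i+1})/d_{i+1}):
  m_1 = 1*39 - 0 = 39, d_1 = (1542 - 39^2)/1 = 21/1 = 21, a_1 = floor((39 + 39)/21) = 3.
  m_2 = 21*3 - 39 = 24, d_2 = (1542 - 24^2)/21 = 966/21 = 46, a_2 = floor((39 + 24)/46) = 1.
  m_3 = 46*1 - 24 = 22, d_3 = (1542 - 22^2)/46 = 1058/46 = 23, a_3 = floor((39 + 22)/23) = 2.
  m_4 = 23*2 - 22 = 24, d_4 = (1542 - 24^2)/23 = 966/23 = 42, a_4 = floor((39 + 24)/42) = 1.
  m_5 = 42*1 - 24 = 18, d_5 = (1542 - 18^2)/42 = 1218/42 = 29, a_5 = floor((39 + 18)/29) = 1.
  m_6 = 29*1 - 18 = 11, d_6 = (1542 - 11^2)/29 = 1421/29 = 49, a_6 = floor((39 + 11)/49) = 1.
  m_7 = 49*1 - 11 = 38, d_7 = (1542 - 38^2)/49 = 98/49 = 2, a_7 = floor((39 + 38)/2) = 38.
  m_8 = 2*38 - 38 = 38, d_8 = (1542 - 38^2)/2 = 98/2 = 49, a_8 = floor((39 + 38)/49) = 1.
  m_9 = 49*1 - 38 = 11, d_9 = (1542 - 11^2)/49 = 1421/49 = 29, a_9 = floor((39 + 11)/29) = 1.
  m_10 = 29*1 - 11 = 18, d_10 = (1542 - 18^2)/29 = 1218/29 = 42, a_10 = floor((39 + 18)/42) = 1.
  m_11 = 42*1 - 18 = 24, d_11 = (1542 - 24^2)/42 = 966/42 = 23, a_11 = floor((39 + 24)/23) = 2.
  m_12 = 23*2 - 24 = 22, d_12 = (1542 - 22^2)/23 = 1058/23 = 46, a_12 = floor((39 + 22)/46) = 1.
  m_13 = 46*1 - 22 = 24, d_13 = (1542 - 24^2)/46 = 966/46 = 21, a_13 = floor((39 + 24)/21) = 3.
  m_14 = 21*3 - 24 = 39, d_14 = (1542 - 39^2)/21 = 21/21 = 1, a_14 = floor((39 + 39)/1) = 78.
  m_15 = 1*78 - 39 = 39, d_15 = (1542 - 39^2)/1 = 21/1 = 21: (m_15, d_15) = (m_1, d_1) = (39, 21), so from here the quotients repeat a_1, ..., a_14; the period length is 14.
So sqrt(1542) = [39; (3, 1, 2, 1, 1, 1, 38, 1, 1, 1, 2, 1, 3, 78)] with period length k = 14.
k is even, so the fundamental solution of x^2 - 1542y^2 = 1 is (p_{k-1}, q_{k-1}) = (p_13, q_13); compute convergents through index 13.
Convergents (p_i = a_i*p_{i-1} + p_{i-2}, q_i = a_i*q_{i-1} + q_{i-2} with p_{-2}=0, p_{-1}=1, q_{-2}=1, q_{-1}=0):
  i=0: a_0=39, p_0 = 39*1 + 0 = 39, q_0 = 39*0 + 1 = 1.
  i=1: a_1=3, p_1 = 3*39 + 1 = 118, q_1 = 3*1 + 0 = 3.
  i=2: a_2=1, p_2 = 1*118 + 39 = 157, q_2 = 1*3 + 1 = 4.
  i=3: a_3=2, p_3 = 2*157 + 118 = 432, q_3 = 2*4 + 3 = 11.
  i=4: a_4=1, p_4 = 1*432 + 157 = 589, q_4 = 1*11 + 4 = 15.
  i=5: a_5=1, p_5 = 1*589 + 432 = 1021, q_5 = 1*15 + 11 = 26.
  i=6: a_6=1, p_6 = 1*1021 + 589 = 1610, q_6 = 1*26 + 15 = 41.
  i=7: a_7=38, p_7 = 38*1610 + 1021 = 62201, q_7 = 38*41 + 26 = 1584.
  i=8: a_8=1, p_8 = 1*62201 + 1610 = 63811, q_8 = 1*1584 + 41 = 1625.
  i=9: a_9=1, p_9 = 1*63811 + 62201 = 126012, q_9 = 1*1625 + 1584 = 3209.
  i=10: a_10=1, p_10 = 1*126012 + 63811 = 189823, q_10 = 1*3209 + 1625 = 4834.
  i=11: a_11=2, p_11 = 2*189823 + 126012 = 505658, q_11 = 2*4834 + 3209 = 12877.
  i=12: a_12=1, p_12 = 1*505658 + 189823 = 695481, q_12 = 1*12877 + 4834 = 17711.
  i=13: a_13=3, p_13 = 3*695481 + 505658 = 2592101, q_13 = 3*17711 + 12877 = 66010.
Check: 2592101^2 - 1542*66010^2 = 6718987594201 - 6718987594200 = 1, so (x, y) = (2592101, 66010) solves the equation, and by the theorem it is the least positive solution.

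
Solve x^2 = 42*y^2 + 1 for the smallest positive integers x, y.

First expand sqrt(42) as a continued fraction. With x_i = (sqrt(42) + m_i)/d_i and (m_0, d_0) = (0, 1): a_0 = floor(sqrt(42)) = 6, since 6^2 = 36 <= 42 < 49 = 7^2.
Iterate m_{i+1} = d_i*a_i - m_i, d_{i+1} = (42 - m_{i+1}^2)/d_i, a_{i+1} = floor((a_0 + m_{i+1})/d_{i+1}):
  m_1 = 1*6 - 0 = 6, d_1 = (42 - 6^2)/1 = 6/1 = 6, a_1 = floor((6 + 6)/6) = 2.
  m_2 = 6*2 - 6 = 6, d_2 = (42 - 6^2)/6 = 6/6 = 1, a_2 = floor((6 + 6)/1) = 12.
  m_3 = 1*12 - 6 = 6, d_3 = (42 - 6^2)/1 = 6/1 = 6: (m_3, d_3) = (m_1, d_1) = (6, 6), so from here the quotients repeat a_1, a_2; the period length is 2.
So sqrt(42) = [6; (2, 12)] with period length k = 2.
k is even, so the fundamental solution of x^2 - 42y^2 = 1 is (p_{k-1}, q_{k-1}) = (p_1, q_1); compute convergents through index 1.
Convergents (p_i = a_i*p_{i-1} + p_{i-2}, q_i = a_i*q_{i-1} + q_{i-2} with p_{-2}=0, p_{-1}=1, q_{-2}=1, q_{-1}=0):
  i=0: a_0=6, p_0 = 6*1 + 0 = 6, q_0 = 6*0 + 1 = 1.
  i=1: a_1=2, p_1 = 2*6 + 1 = 13, q_1 = 2*1 + 0 = 2.
Check: 13^2 - 42*2^2 = 169 - 168 = 1, so (x, y) = (13, 2) solves the equation, and by the theorem it is the least positive solution.

(x, y) = (13, 2)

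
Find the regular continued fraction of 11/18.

[0; 1, 1, 1, 1, 3]

Run the Euclidean algorithm on 11 and 18; the successive quotients are the partial quotients a_0, a_1, ... (each step inverts the fractional part left over by the previous one):
  11 = 0*18 + 11, so a_0 = 0.
  18 = 1*11 + 7, so a_1 = 1.
  11 = 1*7 + 4, so a_2 = 1.
  7 = 1*4 + 3, so a_3 = 1.
  4 = 1*3 + 1, so a_4 = 1.
  3 = 3*1 + 0, so a_5 = 3.
The remainder reaches 0 after 6 divisions, so the expansion has 6 partial quotients, read off in order.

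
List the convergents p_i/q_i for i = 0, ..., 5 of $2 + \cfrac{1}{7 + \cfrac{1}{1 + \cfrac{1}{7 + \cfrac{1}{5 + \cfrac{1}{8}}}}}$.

2/1, 15/7, 17/8, 134/63, 687/323, 5630/2647

Using the convergent recurrence p_i = a_i*p_{i-1} + p_{i-2}, q_i = a_i*q_{i-1} + q_{i-2} with p_{-2}=0, p_{-1}=1, q_{-2}=1, q_{-1}=0:
  i=0: a_0=2, p_0 = 2*1 + 0 = 2, q_0 = 2*0 + 1 = 1.
  i=1: a_1=7, p_1 = 7*2 + 1 = 15, q_1 = 7*1 + 0 = 7.
  i=2: a_2=1, p_2 = 1*15 + 2 = 17, q_2 = 1*7 + 1 = 8.
  i=3: a_3=7, p_3 = 7*17 + 15 = 134, q_3 = 7*8 + 7 = 63.
  i=4: a_4=5, p_4 = 5*134 + 17 = 687, q_4 = 5*63 + 8 = 323.
  i=5: a_5=8, p_5 = 8*687 + 134 = 5630, q_5 = 8*323 + 63 = 2647.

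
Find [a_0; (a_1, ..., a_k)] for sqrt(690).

Write x_i = (sqrt(690) + m_i)/d_i with (m_0, d_0) = (0, 1). a_0 = floor(sqrt(690)) = 26, since 26^2 = 676 <= 690 < 729 = 27^2.
Iterate m_{i+1} = d_i*a_i - m_i, d_{i+1} = (690 - m_{i+1}^2)/d_i, a_{i+1} = floor((a_0 + m_{i+1})/d_{i+1}):
  m_1 = 1*26 - 0 = 26, d_1 = (690 - 26^2)/1 = 14/1 = 14, a_1 = floor((26 + 26)/14) = 3.
  m_2 = 14*3 - 26 = 16, d_2 = (690 - 16^2)/14 = 434/14 = 31, a_2 = floor((26 + 16)/31) = 1.
  m_3 = 31*1 - 16 = 15, d_3 = (690 - 15^2)/31 = 465/31 = 15, a_3 = floor((26 + 15)/15) = 2.
  m_4 = 15*2 - 15 = 15, d_4 = (690 - 15^2)/15 = 465/15 = 31, a_4 = floor((26 + 15)/31) = 1.
  m_5 = 31*1 - 15 = 16, d_5 = (690 - 16^2)/31 = 434/31 = 14, a_5 = floor((26 + 16)/14) = 3.
  m_6 = 14*3 - 16 = 26, d_6 = (690 - 26^2)/14 = 14/14 = 1, a_6 = floor((26 + 26)/1) = 52.
  m_7 = 1*52 - 26 = 26, d_7 = (690 - 26^2)/1 = 14/1 = 14: (m_7, d_7) = (m_1, d_1) = (26, 14), so from here the quotients repeat a_1, ..., a_6; the period length is 6.
Hence the expansion of sqrt(690) is a_0 = 26 followed by the repeating block 3, 1, 2, 1, 3, 52 (period 6).

[26; (3, 1, 2, 1, 3, 52)]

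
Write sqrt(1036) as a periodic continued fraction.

Write x_i = (sqrt(1036) + m_i)/d_i with (m_0, d_0) = (0, 1). a_0 = floor(sqrt(1036)) = 32, since 32^2 = 1024 <= 1036 < 1089 = 33^2.
Iterate m_{i+1} = d_i*a_i - m_i, d_{i+1} = (1036 - m_{i+1}^2)/d_i, a_{i+1} = floor((a_0 + m_{i+1})/d_{i+1}):
  m_1 = 1*32 - 0 = 32, d_1 = (1036 - 32^2)/1 = 12/1 = 12, a_1 = floor((32 + 32)/12) = 5.
  m_2 = 12*5 - 32 = 28, d_2 = (1036 - 28^2)/12 = 252/12 = 21, a_2 = floor((32 + 28)/21) = 2.
  m_3 = 21*2 - 28 = 14, d_3 = (1036 - 14^2)/21 = 840/21 = 40, a_3 = floor((32 + 14)/40) = 1.
  m_4 = 40*1 - 14 = 26, d_4 = (1036 - 26^2)/40 = 360/40 = 9, a_4 = floor((32 + 26)/9) = 6.
  m_5 = 9*6 - 26 = 28, d_5 = (1036 - 28^2)/9 = 252/9 = 28, a_5 = floor((32 + 28)/28) = 2.
  m_6 = 28*2 - 28 = 28, d_6 = (1036 - 28^2)/28 = 252/28 = 9, a_6 = floor((32 + 28)/9) = 6.
  m_7 = 9*6 - 28 = 26, d_7 = (1036 - 26^2)/9 = 360/9 = 40, a_7 = floor((32 + 26)/40) = 1.
  m_8 = 40*1 - 26 = 14, d_8 = (1036 - 14^2)/40 = 840/40 = 21, a_8 = floor((32 + 14)/21) = 2.
  m_9 = 21*2 - 14 = 28, d_9 = (1036 - 28^2)/21 = 252/21 = 12, a_9 = floor((32 + 28)/12) = 5.
  m_10 = 12*5 - 28 = 32, d_10 = (1036 - 32^2)/12 = 12/12 = 1, a_10 = floor((32 + 32)/1) = 64.
  m_11 = 1*64 - 32 = 32, d_11 = (1036 - 32^2)/1 = 12/1 = 12: (m_11, d_11) = (m_1, d_1) = (32, 12), so from here the quotients repeat a_1, ..., a_10; the period length is 10.
Hence the expansion of sqrt(1036) is a_0 = 32 followed by the repeating block 5, 2, 1, 6, 2, 6, 1, 2, 5, 64 (period 10).

[32; (5, 2, 1, 6, 2, 6, 1, 2, 5, 64)]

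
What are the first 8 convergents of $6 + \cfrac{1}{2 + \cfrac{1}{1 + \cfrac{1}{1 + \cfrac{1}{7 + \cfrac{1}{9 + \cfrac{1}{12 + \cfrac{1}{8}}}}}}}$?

Using the convergent recurrence p_i = a_i*p_{i-1} + p_{i-2}, q_i = a_i*q_{i-1} + q_{i-2} with p_{-2}=0, p_{-1}=1, q_{-2}=1, q_{-1}=0:
  i=0: a_0=6, p_0 = 6*1 + 0 = 6, q_0 = 6*0 + 1 = 1.
  i=1: a_1=2, p_1 = 2*6 + 1 = 13, q_1 = 2*1 + 0 = 2.
  i=2: a_2=1, p_2 = 1*13 + 6 = 19, q_2 = 1*2 + 1 = 3.
  i=3: a_3=1, p_3 = 1*19 + 13 = 32, q_3 = 1*3 + 2 = 5.
  i=4: a_4=7, p_4 = 7*32 + 19 = 243, q_4 = 7*5 + 3 = 38.
  i=5: a_5=9, p_5 = 9*243 + 32 = 2219, q_5 = 9*38 + 5 = 347.
  i=6: a_6=12, p_6 = 12*2219 + 243 = 26871, q_6 = 12*347 + 38 = 4202.
  i=7: a_7=8, p_7 = 8*26871 + 2219 = 217187, q_7 = 8*4202 + 347 = 33963.

6/1, 13/2, 19/3, 32/5, 243/38, 2219/347, 26871/4202, 217187/33963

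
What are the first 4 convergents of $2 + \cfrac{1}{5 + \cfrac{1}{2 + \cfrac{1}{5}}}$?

2/1, 11/5, 24/11, 131/60

Using the convergent recurrence p_i = a_i*p_{i-1} + p_{i-2}, q_i = a_i*q_{i-1} + q_{i-2} with p_{-2}=0, p_{-1}=1, q_{-2}=1, q_{-1}=0:
  i=0: a_0=2, p_0 = 2*1 + 0 = 2, q_0 = 2*0 + 1 = 1.
  i=1: a_1=5, p_1 = 5*2 + 1 = 11, q_1 = 5*1 + 0 = 5.
  i=2: a_2=2, p_2 = 2*11 + 2 = 24, q_2 = 2*5 + 1 = 11.
  i=3: a_3=5, p_3 = 5*24 + 11 = 131, q_3 = 5*11 + 5 = 60.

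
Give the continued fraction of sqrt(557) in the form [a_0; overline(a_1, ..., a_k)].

Write x_i = (sqrt(557) + m_i)/d_i with (m_0, d_0) = (0, 1). a_0 = floor(sqrt(557)) = 23, since 23^2 = 529 <= 557 < 576 = 24^2.
Iterate m_{i+1} = d_i*a_i - m_i, d_{i+1} = (557 - m_{i+1}^2)/d_i, a_{i+1} = floor((a_0 + m_{i+1})/d_{i+1}):
  m_1 = 1*23 - 0 = 23, d_1 = (557 - 23^2)/1 = 28/1 = 28, a_1 = floor((23 + 23)/28) = 1.
  m_2 = 28*1 - 23 = 5, d_2 = (557 - 5^2)/28 = 532/28 = 19, a_2 = floor((23 + 5)/19) = 1.
  m_3 = 19*1 - 5 = 14, d_3 = (557 - 14^2)/19 = 361/19 = 19, a_3 = floor((23 + 14)/19) = 1.
  m_4 = 19*1 - 14 = 5, d_4 = (557 - 5^2)/19 = 532/19 = 28, a_4 = floor((23 + 5)/28) = 1.
  m_5 = 28*1 - 5 = 23, d_5 = (557 - 23^2)/28 = 28/28 = 1, a_5 = floor((23 + 23)/1) = 46.
  m_6 = 1*46 - 23 = 23, d_6 = (557 - 23^2)/1 = 28/1 = 28: (m_6, d_6) = (m_1, d_1) = (23, 28), so from here the quotients repeat a_1, ..., a_5; the period length is 5.
Hence the expansion of sqrt(557) is a_0 = 23 followed by the repeating block 1, 1, 1, 1, 46 (period 5).

[23; overline(1, 1, 1, 1, 46)]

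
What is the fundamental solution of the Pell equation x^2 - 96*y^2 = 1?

(x, y) = (49, 5)

First expand sqrt(96) as a continued fraction. With x_i = (sqrt(96) + m_i)/d_i and (m_0, d_0) = (0, 1): a_0 = floor(sqrt(96)) = 9, since 9^2 = 81 <= 96 < 100 = 10^2.
Iterate m_{i+1} = d_i*a_i - m_i, d_{i+1} = (96 - m_{i+1}^2)/d_i, a_{i+1} = floor((a_0 + m_{i+1})/d_{i+1}):
  m_1 = 1*9 - 0 = 9, d_1 = (96 - 9^2)/1 = 15/1 = 15, a_1 = floor((9 + 9)/15) = 1.
  m_2 = 15*1 - 9 = 6, d_2 = (96 - 6^2)/15 = 60/15 = 4, a_2 = floor((9 + 6)/4) = 3.
  m_3 = 4*3 - 6 = 6, d_3 = (96 - 6^2)/4 = 60/4 = 15, a_3 = floor((9 + 6)/15) = 1.
  m_4 = 15*1 - 6 = 9, d_4 = (96 - 9^2)/15 = 15/15 = 1, a_4 = floor((9 + 9)/1) = 18.
  m_5 = 1*18 - 9 = 9, d_5 = (96 - 9^2)/1 = 15/1 = 15: (m_5, d_5) = (m_1, d_1) = (9, 15), so from here the quotients repeat a_1, ..., a_4; the period length is 4.
So sqrt(96) = [9; (1, 3, 1, 18)] with period length k = 4.
k is even, so the fundamental solution of x^2 - 96y^2 = 1 is (p_{k-1}, q_{k-1}) = (p_3, q_3); compute convergents through index 3.
Convergents (p_i = a_i*p_{i-1} + p_{i-2}, q_i = a_i*q_{i-1} + q_{i-2} with p_{-2}=0, p_{-1}=1, q_{-2}=1, q_{-1}=0):
  i=0: a_0=9, p_0 = 9*1 + 0 = 9, q_0 = 9*0 + 1 = 1.
  i=1: a_1=1, p_1 = 1*9 + 1 = 10, q_1 = 1*1 + 0 = 1.
  i=2: a_2=3, p_2 = 3*10 + 9 = 39, q_2 = 3*1 + 1 = 4.
  i=3: a_3=1, p_3 = 1*39 + 10 = 49, q_3 = 1*4 + 1 = 5.
Check: 49^2 - 96*5^2 = 2401 - 2400 = 1, so (x, y) = (49, 5) solves the equation, and by the theorem it is the least positive solution.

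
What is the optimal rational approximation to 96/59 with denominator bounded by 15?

Expand x = 96/59 as a continued fraction with the Euclidean algorithm:
  96 = 1*59 + 37, so a_0 = 1.
  59 = 1*37 + 22, so a_1 = 1.
  37 = 1*22 + 15, so a_2 = 1.
  22 = 1*15 + 7, so a_3 = 1.
  15 = 2*7 + 1, so a_4 = 2.
  7 = 7*1 + 0, so a_5 = 7.
so x = [1; 1, 1, 1, 2, 7].
Convergents (p_i = a_i*p_{i-1} + p_{i-2}, q_i = a_i*q_{i-1} + q_{i-2} with p_{-2}=0, p_{-1}=1, q_{-2}=1, q_{-1}=0), until the denominator exceeds 15:
  i=0: a_0=1, p_0 = 1*1 + 0 = 1, q_0 = 1*0 + 1 = 1.
  i=1: a_1=1, p_1 = 1*1 + 1 = 2, q_1 = 1*1 + 0 = 1.
  i=2: a_2=1, p_2 = 1*2 + 1 = 3, q_2 = 1*1 + 1 = 2.
  i=3: a_3=1, p_3 = 1*3 + 2 = 5, q_3 = 1*2 + 1 = 3.
  i=4: a_4=2, p_4 = 2*5 + 3 = 13, q_4 = 2*3 + 2 = 8.
  i=5: a_5=7, p_5 = 7*13 + 5 = 96, q_5 = 7*8 + 3 = 59.
q_5 = 59 > 15, so the last convergent with denominator <= 15 is p_4/q_4 = 13/8.
The closest fraction with denominator <= 15 is either p_4/q_4 or the intermediate fraction (k*p_4 + p_3)/(k*q_4 + q_3) with the largest k >= 1 whose denominator stays <= 15; these approach x as k grows, and every other convergent or intermediate fraction in range is farther away.
Largest k: floor((15 - q_3)/q_4) = floor((15 - 3)/8) = 1.
That gives (1*13 + 5)/(1*8 + 3) = 18/11.
Compare the errors: |x - 13/8| = |96*8 - 13*59|/(59*8) = 1/472, and |x - 18/11| = |96*11 - 18*59|/(59*11) = 6/649.
Cross-multiplying, 1*649 = 649 < 2832 = 6*472, so 1/472 is smaller: the convergent 13/8 is closer to x than 18/11.

13/8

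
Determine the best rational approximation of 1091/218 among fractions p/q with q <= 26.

5/1

Expand x = 1091/218 as a continued fraction with the Euclidean algorithm:
  1091 = 5*218 + 1, so a_0 = 5.
  218 = 218*1 + 0, so a_1 = 218.
so x = [5; 218].
Convergents (p_i = a_i*p_{i-1} + p_{i-2}, q_i = a_i*q_{i-1} + q_{i-2} with p_{-2}=0, p_{-1}=1, q_{-2}=1, q_{-1}=0), until the denominator exceeds 26:
  i=0: a_0=5, p_0 = 5*1 + 0 = 5, q_0 = 5*0 + 1 = 1.
  i=1: a_1=218, p_1 = 218*5 + 1 = 1091, q_1 = 218*1 + 0 = 218.
q_1 = 218 > 26, so the last convergent with denominator <= 26 is p_0/q_0 = 5/1.
The closest fraction with denominator <= 26 is either p_0/q_0 or the intermediate fraction (k*p_0 + p_{-1})/(k*q_0 + q_{-1}) with the largest k >= 1 whose denominator stays <= 26; these approach x as k grows, and every other convergent or intermediate fraction in range is farther away.
Largest k: floor((26 - q_{-1})/q_0) = floor((26 - 0)/1) = 26 (using the seeds p_{-1} = 1, q_{-1} = 0).
That gives (26*5 + 1)/(26*1 + 0) = 131/26.
Compare the errors: |x - 5/1| = |1091*1 - 5*218|/(218*1) = 1/218, and |x - 131/26| = |1091*26 - 131*218|/(218*26) = 192/5668.
Cross-multiplying, 1*5668 = 5668 < 41856 = 192*218, so 1/218 is smaller: the convergent 5/1 is closer to x than 131/26.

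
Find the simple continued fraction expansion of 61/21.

[2; 1, 9, 2]

Run the Euclidean algorithm on 61 and 21; the successive quotients are the partial quotients a_0, a_1, ... (each step inverts the fractional part left over by the previous one):
  61 = 2*21 + 19, so a_0 = 2.
  21 = 1*19 + 2, so a_1 = 1.
  19 = 9*2 + 1, so a_2 = 9.
  2 = 2*1 + 0, so a_3 = 2.
The remainder reaches 0 after 4 divisions, so the expansion has 4 partial quotients, read off in order.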